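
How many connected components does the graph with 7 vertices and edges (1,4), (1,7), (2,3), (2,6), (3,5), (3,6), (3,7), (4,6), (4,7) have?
1 (components: {1, 2, 3, 4, 5, 6, 7})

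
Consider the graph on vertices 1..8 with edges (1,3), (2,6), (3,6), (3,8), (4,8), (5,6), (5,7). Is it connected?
Yes (BFS from 1 visits [1, 3, 6, 8, 2, 5, 4, 7] — all 8 vertices reached)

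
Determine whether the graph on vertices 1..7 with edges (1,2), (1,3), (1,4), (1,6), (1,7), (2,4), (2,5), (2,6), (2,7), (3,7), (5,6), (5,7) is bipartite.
No (odd cycle of length 3: 6 -> 1 -> 2 -> 6)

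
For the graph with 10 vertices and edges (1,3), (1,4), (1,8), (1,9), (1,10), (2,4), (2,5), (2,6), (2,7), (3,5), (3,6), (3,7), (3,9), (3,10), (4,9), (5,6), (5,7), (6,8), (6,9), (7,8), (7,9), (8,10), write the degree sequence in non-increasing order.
[6, 5, 5, 5, 5, 4, 4, 4, 3, 3] (degrees: deg(1)=5, deg(2)=4, deg(3)=6, deg(4)=3, deg(5)=4, deg(6)=5, deg(7)=5, deg(8)=4, deg(9)=5, deg(10)=3)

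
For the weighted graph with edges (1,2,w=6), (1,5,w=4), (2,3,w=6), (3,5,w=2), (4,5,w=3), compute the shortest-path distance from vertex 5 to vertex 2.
8 (path: 5 -> 3 -> 2; weights 2 + 6 = 8)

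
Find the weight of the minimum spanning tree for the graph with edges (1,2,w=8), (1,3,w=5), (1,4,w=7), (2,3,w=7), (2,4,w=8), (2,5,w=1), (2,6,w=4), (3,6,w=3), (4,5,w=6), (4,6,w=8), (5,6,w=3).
18 (MST edges: (1,3,w=5), (2,5,w=1), (3,6,w=3), (4,5,w=6), (5,6,w=3); sum of weights 5 + 1 + 3 + 6 + 3 = 18)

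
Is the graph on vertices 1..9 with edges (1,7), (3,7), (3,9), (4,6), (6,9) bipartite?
Yes. Partition: {1, 2, 3, 5, 6, 8}, {4, 7, 9}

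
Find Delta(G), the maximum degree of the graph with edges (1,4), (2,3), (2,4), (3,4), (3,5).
3 (attained at vertices 3, 4)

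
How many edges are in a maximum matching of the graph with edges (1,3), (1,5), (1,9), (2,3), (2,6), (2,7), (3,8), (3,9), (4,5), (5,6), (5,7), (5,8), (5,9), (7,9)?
4 (matching: (1,9), (2,7), (3,8), (5,6); upper bound floor(n/2) = floor(9/2) = 4)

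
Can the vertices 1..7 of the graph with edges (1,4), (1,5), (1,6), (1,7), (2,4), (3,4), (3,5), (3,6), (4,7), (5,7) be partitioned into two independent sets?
No (odd cycle of length 3: 5 -> 1 -> 7 -> 5)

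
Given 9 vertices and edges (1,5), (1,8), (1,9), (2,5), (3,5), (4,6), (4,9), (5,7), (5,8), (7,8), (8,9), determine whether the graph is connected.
Yes (BFS from 1 visits [1, 5, 8, 9, 2, 3, 7, 4, 6] — all 9 vertices reached)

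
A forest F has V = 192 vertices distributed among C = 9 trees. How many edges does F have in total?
183 (Each of the 9 component trees on V_i vertices has V_i - 1 edges; summing gives V - C = 192 - 9 = 183)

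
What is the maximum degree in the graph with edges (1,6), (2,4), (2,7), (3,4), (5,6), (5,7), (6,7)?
3 (attained at vertices 6, 7)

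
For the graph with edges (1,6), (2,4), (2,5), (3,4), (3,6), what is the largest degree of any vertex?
2 (attained at vertices 2, 3, 4, 6)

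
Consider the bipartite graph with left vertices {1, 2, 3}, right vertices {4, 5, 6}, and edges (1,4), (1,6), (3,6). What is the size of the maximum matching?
2 (matching: (1,4), (3,6); upper bound min(|L|,|R|) = min(3,3) = 3)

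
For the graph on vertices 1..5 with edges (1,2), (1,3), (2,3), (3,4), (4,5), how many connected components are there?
1 (components: {1, 2, 3, 4, 5})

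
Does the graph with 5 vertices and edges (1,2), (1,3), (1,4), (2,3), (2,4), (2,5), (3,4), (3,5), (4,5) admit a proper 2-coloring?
No (odd cycle of length 3: 3 -> 1 -> 4 -> 3)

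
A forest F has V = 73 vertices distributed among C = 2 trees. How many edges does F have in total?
71 (Each of the 2 component trees on V_i vertices has V_i - 1 edges; summing gives V - C = 73 - 2 = 71)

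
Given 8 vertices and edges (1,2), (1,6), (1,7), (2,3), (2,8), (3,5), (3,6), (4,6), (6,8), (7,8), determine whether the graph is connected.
Yes (BFS from 1 visits [1, 2, 6, 7, 3, 8, 4, 5] — all 8 vertices reached)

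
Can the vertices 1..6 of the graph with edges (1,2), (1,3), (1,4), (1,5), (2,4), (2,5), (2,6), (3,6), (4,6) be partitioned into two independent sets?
No (odd cycle of length 3: 2 -> 1 -> 4 -> 2)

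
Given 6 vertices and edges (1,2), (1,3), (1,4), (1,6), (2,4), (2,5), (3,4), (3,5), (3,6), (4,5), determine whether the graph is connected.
Yes (BFS from 1 visits [1, 2, 3, 4, 6, 5] — all 6 vertices reached)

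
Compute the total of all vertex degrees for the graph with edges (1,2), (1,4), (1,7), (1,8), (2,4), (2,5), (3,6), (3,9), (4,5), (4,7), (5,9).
22 (handshake: sum of degrees = 2|E| = 2 x 11 = 22)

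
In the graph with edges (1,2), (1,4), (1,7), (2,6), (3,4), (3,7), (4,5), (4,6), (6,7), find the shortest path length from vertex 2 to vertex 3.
3 (path: 2 -> 6 -> 7 -> 3, 3 edges)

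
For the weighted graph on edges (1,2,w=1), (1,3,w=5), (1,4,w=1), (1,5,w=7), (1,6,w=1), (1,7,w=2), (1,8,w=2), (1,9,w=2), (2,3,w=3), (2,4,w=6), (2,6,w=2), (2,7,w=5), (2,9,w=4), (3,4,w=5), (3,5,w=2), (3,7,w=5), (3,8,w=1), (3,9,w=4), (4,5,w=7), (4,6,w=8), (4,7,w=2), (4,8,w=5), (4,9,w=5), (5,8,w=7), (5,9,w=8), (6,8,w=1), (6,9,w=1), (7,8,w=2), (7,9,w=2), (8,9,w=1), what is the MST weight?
10 (MST edges: (1,2,w=1), (1,4,w=1), (1,6,w=1), (1,7,w=2), (3,5,w=2), (3,8,w=1), (6,8,w=1), (6,9,w=1); sum of weights 1 + 1 + 1 + 2 + 2 + 1 + 1 + 1 = 10)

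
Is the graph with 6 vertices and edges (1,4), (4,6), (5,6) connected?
No, it has 3 components: {1, 4, 5, 6}, {2}, {3}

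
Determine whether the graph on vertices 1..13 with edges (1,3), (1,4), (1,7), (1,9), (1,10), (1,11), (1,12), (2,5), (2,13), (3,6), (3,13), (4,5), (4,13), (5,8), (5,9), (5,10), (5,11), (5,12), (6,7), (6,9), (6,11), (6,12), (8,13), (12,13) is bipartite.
Yes. Partition: {1, 5, 6, 13}, {2, 3, 4, 7, 8, 9, 10, 11, 12}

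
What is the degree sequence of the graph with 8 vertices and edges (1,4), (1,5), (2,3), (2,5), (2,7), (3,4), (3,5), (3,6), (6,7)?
[4, 3, 3, 2, 2, 2, 2, 0] (degrees: deg(1)=2, deg(2)=3, deg(3)=4, deg(4)=2, deg(5)=3, deg(6)=2, deg(7)=2, deg(8)=0)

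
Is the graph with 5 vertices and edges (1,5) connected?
No, it has 4 components: {1, 5}, {2}, {3}, {4}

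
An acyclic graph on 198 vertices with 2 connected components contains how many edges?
196 (Each of the 2 component trees on V_i vertices has V_i - 1 edges; summing gives V - C = 198 - 2 = 196)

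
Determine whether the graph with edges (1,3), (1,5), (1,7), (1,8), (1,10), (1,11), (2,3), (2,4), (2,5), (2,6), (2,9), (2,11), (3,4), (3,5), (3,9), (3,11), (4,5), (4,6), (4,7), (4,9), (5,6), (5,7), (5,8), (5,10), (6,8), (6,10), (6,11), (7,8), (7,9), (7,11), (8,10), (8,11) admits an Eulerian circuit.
Yes (the graph is connected and all 11 vertices have even degree)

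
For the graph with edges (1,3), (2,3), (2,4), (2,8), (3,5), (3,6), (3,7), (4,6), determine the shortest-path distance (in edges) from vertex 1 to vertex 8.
3 (path: 1 -> 3 -> 2 -> 8, 3 edges)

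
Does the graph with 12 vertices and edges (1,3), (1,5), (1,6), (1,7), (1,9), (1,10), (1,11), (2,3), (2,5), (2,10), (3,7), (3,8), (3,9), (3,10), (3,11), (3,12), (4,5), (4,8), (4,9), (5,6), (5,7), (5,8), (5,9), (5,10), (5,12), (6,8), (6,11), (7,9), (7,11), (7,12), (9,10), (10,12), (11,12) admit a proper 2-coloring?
No (odd cycle of length 3: 5 -> 1 -> 6 -> 5)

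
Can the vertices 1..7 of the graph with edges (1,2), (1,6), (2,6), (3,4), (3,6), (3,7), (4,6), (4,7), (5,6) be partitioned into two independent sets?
No (odd cycle of length 3: 6 -> 1 -> 2 -> 6)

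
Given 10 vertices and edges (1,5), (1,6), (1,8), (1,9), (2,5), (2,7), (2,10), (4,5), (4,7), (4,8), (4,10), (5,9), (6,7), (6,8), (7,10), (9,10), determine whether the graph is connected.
No, it has 2 components: {1, 2, 4, 5, 6, 7, 8, 9, 10}, {3}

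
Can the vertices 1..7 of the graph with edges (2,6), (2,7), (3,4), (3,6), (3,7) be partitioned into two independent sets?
Yes. Partition: {1, 2, 3, 5}, {4, 6, 7}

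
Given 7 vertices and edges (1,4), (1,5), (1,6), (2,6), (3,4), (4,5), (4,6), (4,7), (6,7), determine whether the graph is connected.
Yes (BFS from 1 visits [1, 4, 5, 6, 3, 7, 2] — all 7 vertices reached)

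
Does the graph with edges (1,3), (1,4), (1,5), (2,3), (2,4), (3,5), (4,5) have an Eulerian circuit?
No (4 vertices have odd degree: {1, 3, 4, 5}; Eulerian circuit requires 0)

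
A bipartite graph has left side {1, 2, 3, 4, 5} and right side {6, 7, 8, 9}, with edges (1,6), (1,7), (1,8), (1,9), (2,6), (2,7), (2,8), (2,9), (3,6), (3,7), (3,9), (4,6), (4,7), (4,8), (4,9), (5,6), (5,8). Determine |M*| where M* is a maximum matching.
4 (matching: (1,9), (2,8), (3,7), (4,6); upper bound min(|L|,|R|) = min(5,4) = 4)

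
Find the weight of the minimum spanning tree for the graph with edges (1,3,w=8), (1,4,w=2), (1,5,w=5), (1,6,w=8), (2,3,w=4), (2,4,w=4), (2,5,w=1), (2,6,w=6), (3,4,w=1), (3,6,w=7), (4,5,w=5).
14 (MST edges: (1,4,w=2), (2,3,w=4), (2,5,w=1), (2,6,w=6), (3,4,w=1); sum of weights 2 + 4 + 1 + 6 + 1 = 14)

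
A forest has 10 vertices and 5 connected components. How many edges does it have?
5 (Each of the 5 component trees on V_i vertices has V_i - 1 edges; summing gives V - C = 10 - 5 = 5)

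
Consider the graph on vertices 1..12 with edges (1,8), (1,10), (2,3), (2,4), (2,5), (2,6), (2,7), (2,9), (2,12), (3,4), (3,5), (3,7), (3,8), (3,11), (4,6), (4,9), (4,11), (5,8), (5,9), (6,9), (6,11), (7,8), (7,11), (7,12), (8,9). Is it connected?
Yes (BFS from 1 visits [1, 8, 10, 3, 5, 7, 9, 2, 4, 11, 12, 6] — all 12 vertices reached)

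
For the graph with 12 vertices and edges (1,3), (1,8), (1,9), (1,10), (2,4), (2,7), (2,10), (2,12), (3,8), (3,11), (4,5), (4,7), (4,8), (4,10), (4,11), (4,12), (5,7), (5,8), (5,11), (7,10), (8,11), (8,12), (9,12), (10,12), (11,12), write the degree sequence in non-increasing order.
[7, 6, 6, 5, 5, 4, 4, 4, 4, 3, 2, 0] (degrees: deg(1)=4, deg(2)=4, deg(3)=3, deg(4)=7, deg(5)=4, deg(6)=0, deg(7)=4, deg(8)=6, deg(9)=2, deg(10)=5, deg(11)=5, deg(12)=6)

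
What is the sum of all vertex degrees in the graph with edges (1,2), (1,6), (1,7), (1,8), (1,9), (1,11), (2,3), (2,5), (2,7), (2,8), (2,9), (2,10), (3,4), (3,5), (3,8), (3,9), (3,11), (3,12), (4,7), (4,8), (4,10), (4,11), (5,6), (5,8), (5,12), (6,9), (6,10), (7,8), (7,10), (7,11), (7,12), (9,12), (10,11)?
66 (handshake: sum of degrees = 2|E| = 2 x 33 = 66)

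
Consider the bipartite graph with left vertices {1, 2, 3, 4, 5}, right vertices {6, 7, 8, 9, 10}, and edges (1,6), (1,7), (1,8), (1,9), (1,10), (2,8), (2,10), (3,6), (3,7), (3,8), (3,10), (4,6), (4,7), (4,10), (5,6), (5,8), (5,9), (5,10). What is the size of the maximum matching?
5 (matching: (1,10), (2,8), (3,7), (4,6), (5,9); upper bound min(|L|,|R|) = min(5,5) = 5)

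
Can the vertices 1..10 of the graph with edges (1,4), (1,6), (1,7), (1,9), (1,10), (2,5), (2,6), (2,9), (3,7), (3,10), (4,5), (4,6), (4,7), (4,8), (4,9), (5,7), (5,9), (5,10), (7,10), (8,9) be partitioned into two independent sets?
No (odd cycle of length 3: 9 -> 1 -> 4 -> 9)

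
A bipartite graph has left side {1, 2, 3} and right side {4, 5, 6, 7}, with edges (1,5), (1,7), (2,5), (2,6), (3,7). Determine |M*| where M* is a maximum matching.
3 (matching: (1,5), (2,6), (3,7); upper bound min(|L|,|R|) = min(3,4) = 3)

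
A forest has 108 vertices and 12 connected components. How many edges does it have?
96 (Each of the 12 component trees on V_i vertices has V_i - 1 edges; summing gives V - C = 108 - 12 = 96)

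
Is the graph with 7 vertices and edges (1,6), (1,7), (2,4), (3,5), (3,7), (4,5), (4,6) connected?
Yes (BFS from 1 visits [1, 6, 7, 4, 3, 2, 5] — all 7 vertices reached)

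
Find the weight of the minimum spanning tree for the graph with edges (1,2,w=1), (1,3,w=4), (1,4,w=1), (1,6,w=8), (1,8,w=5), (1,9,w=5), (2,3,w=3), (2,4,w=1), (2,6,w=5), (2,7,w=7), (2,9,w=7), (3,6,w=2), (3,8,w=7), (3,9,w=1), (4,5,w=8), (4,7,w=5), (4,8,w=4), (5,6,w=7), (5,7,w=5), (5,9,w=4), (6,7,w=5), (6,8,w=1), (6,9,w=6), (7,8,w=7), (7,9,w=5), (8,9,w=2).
18 (MST edges: (1,2,w=1), (1,4,w=1), (2,3,w=3), (3,6,w=2), (3,9,w=1), (4,7,w=5), (5,9,w=4), (6,8,w=1); sum of weights 1 + 1 + 3 + 2 + 1 + 5 + 4 + 1 = 18)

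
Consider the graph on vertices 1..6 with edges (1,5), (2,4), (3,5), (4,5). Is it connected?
No, it has 2 components: {1, 2, 3, 4, 5}, {6}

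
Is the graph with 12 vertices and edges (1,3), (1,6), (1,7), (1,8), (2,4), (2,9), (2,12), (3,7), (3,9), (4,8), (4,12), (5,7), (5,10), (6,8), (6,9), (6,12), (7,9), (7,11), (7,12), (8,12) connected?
Yes (BFS from 1 visits [1, 3, 6, 7, 8, 9, 12, 5, 11, 4, 2, 10] — all 12 vertices reached)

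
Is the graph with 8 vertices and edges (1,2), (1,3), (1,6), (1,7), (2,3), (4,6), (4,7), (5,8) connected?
No, it has 2 components: {1, 2, 3, 4, 6, 7}, {5, 8}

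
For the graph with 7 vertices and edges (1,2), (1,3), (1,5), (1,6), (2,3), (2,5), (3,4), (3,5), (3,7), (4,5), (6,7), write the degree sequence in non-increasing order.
[5, 4, 4, 3, 2, 2, 2] (degrees: deg(1)=4, deg(2)=3, deg(3)=5, deg(4)=2, deg(5)=4, deg(6)=2, deg(7)=2)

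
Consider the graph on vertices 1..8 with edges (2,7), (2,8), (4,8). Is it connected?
No, it has 5 components: {1}, {2, 4, 7, 8}, {3}, {5}, {6}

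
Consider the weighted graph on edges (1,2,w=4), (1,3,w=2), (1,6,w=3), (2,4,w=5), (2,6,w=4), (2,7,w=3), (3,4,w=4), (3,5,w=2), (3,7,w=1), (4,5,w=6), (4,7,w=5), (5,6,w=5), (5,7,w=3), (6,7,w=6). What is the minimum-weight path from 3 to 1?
2 (path: 3 -> 1; weights 2 = 2)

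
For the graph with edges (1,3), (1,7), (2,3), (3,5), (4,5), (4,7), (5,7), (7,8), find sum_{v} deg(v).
16 (handshake: sum of degrees = 2|E| = 2 x 8 = 16)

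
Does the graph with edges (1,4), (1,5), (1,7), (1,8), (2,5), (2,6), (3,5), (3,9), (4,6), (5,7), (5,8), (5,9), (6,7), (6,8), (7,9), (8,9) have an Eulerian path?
Yes — and in fact it has an Eulerian circuit (the graph is connected and all 9 vertices have even degree)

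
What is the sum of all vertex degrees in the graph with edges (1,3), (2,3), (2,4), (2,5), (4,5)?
10 (handshake: sum of degrees = 2|E| = 2 x 5 = 10)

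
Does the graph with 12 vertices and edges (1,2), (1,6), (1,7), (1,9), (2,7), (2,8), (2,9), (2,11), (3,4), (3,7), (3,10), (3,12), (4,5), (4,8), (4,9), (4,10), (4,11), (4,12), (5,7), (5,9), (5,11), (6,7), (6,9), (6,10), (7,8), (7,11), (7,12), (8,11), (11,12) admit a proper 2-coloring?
No (odd cycle of length 3: 2 -> 1 -> 7 -> 2)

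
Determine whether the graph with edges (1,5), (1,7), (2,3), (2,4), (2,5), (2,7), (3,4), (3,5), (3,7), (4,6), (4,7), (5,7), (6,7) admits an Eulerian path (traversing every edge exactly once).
Yes — and in fact it has an Eulerian circuit (the graph is connected and all 7 vertices have even degree)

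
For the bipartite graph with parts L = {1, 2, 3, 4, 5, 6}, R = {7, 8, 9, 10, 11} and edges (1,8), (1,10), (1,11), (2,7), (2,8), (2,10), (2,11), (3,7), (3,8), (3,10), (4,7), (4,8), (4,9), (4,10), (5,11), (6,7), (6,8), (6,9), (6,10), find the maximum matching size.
5 (matching: (1,11), (2,10), (3,8), (4,9), (6,7); upper bound min(|L|,|R|) = min(6,5) = 5)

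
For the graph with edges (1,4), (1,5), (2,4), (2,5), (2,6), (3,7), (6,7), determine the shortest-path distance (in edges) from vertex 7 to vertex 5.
3 (path: 7 -> 6 -> 2 -> 5, 3 edges)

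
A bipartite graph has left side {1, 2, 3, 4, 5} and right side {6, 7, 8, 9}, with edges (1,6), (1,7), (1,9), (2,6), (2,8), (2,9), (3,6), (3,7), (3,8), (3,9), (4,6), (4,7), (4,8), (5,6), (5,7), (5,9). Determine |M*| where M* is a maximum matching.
4 (matching: (1,9), (2,8), (3,7), (4,6); upper bound min(|L|,|R|) = min(5,4) = 4)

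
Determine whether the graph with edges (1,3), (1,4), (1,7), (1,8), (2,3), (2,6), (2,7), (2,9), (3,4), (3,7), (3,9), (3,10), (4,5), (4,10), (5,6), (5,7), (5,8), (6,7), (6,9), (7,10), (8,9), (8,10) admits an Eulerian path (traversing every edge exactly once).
Yes — and in fact it has an Eulerian circuit (the graph is connected and all 10 vertices have even degree)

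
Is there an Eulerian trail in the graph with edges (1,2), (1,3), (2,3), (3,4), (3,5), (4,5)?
Yes — and in fact it has an Eulerian circuit (the graph is connected and all 5 vertices have even degree)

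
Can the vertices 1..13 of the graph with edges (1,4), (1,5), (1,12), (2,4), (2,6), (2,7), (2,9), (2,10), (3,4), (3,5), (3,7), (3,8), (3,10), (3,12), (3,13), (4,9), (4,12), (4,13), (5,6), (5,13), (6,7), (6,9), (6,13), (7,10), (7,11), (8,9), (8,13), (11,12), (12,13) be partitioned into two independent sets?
No (odd cycle of length 3: 4 -> 1 -> 12 -> 4)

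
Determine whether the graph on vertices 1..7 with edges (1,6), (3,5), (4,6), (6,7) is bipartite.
Yes. Partition: {1, 2, 3, 4, 7}, {5, 6}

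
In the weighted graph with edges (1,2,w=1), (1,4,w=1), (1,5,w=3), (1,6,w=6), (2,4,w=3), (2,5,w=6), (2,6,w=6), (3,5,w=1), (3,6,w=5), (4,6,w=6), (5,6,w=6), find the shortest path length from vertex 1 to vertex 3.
4 (path: 1 -> 5 -> 3; weights 3 + 1 = 4)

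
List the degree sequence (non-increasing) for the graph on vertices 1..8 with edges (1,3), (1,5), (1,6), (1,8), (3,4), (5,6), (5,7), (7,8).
[4, 3, 2, 2, 2, 2, 1, 0] (degrees: deg(1)=4, deg(2)=0, deg(3)=2, deg(4)=1, deg(5)=3, deg(6)=2, deg(7)=2, deg(8)=2)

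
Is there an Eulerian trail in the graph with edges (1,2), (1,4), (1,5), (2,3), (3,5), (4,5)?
Yes (the graph is connected and exactly 2 vertices have odd degree: {1, 5}; any Eulerian path must start and end at those)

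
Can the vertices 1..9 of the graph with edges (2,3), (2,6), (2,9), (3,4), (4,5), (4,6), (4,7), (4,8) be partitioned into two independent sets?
Yes. Partition: {1, 2, 4}, {3, 5, 6, 7, 8, 9}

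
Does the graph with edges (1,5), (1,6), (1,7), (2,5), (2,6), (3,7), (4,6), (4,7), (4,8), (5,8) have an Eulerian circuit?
No (6 vertices have odd degree: {1, 3, 4, 5, 6, 7}; Eulerian circuit requires 0)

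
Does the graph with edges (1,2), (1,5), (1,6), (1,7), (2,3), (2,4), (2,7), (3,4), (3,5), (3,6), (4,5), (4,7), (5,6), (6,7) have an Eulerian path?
Yes — and in fact it has an Eulerian circuit (the graph is connected and all 7 vertices have even degree)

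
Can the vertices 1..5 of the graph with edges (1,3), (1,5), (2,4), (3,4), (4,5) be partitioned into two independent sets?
Yes. Partition: {1, 4}, {2, 3, 5}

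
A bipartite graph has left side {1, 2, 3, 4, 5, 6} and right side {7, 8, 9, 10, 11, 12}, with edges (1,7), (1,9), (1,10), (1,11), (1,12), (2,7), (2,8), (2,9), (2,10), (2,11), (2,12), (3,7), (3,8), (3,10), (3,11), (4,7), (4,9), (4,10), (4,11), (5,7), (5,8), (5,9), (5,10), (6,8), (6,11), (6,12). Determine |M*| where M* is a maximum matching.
6 (matching: (1,12), (2,11), (3,10), (4,9), (5,7), (6,8); upper bound min(|L|,|R|) = min(6,6) = 6)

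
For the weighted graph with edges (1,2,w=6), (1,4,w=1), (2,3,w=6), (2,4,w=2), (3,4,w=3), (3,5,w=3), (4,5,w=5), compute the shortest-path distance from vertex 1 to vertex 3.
4 (path: 1 -> 4 -> 3; weights 1 + 3 = 4)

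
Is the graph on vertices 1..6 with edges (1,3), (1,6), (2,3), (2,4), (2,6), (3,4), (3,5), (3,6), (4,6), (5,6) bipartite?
No (odd cycle of length 3: 6 -> 1 -> 3 -> 6)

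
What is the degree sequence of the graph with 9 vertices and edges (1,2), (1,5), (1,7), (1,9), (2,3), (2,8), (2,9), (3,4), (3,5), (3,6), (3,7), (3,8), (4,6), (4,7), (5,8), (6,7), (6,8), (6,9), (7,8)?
[6, 5, 5, 5, 4, 4, 3, 3, 3] (degrees: deg(1)=4, deg(2)=4, deg(3)=6, deg(4)=3, deg(5)=3, deg(6)=5, deg(7)=5, deg(8)=5, deg(9)=3)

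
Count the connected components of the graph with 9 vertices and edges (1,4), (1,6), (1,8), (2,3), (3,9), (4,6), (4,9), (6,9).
3 (components: {1, 2, 3, 4, 6, 8, 9}, {5}, {7})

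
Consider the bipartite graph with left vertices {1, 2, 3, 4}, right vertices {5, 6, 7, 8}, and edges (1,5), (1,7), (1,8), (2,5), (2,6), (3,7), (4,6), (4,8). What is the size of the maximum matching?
4 (matching: (1,8), (2,5), (3,7), (4,6); upper bound min(|L|,|R|) = min(4,4) = 4)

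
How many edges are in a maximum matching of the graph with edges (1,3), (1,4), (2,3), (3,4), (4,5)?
2 (matching: (1,3), (4,5); upper bound floor(n/2) = floor(5/2) = 2)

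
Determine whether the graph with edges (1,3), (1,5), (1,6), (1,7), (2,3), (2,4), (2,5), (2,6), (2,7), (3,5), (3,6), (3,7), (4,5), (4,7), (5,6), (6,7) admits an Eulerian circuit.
No (6 vertices have odd degree: {2, 3, 4, 5, 6, 7}; Eulerian circuit requires 0)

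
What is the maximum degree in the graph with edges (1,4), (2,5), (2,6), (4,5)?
2 (attained at vertices 2, 4, 5)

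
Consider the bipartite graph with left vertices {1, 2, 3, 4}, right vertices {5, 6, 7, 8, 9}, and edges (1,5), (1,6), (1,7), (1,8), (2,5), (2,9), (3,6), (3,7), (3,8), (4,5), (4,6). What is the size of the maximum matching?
4 (matching: (1,8), (2,9), (3,7), (4,6); upper bound min(|L|,|R|) = min(4,5) = 4)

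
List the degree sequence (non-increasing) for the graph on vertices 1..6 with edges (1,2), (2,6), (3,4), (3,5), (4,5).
[2, 2, 2, 2, 1, 1] (degrees: deg(1)=1, deg(2)=2, deg(3)=2, deg(4)=2, deg(5)=2, deg(6)=1)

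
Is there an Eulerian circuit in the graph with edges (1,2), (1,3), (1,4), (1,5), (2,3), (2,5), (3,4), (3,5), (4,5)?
No (2 vertices have odd degree: {2, 4}; Eulerian circuit requires 0)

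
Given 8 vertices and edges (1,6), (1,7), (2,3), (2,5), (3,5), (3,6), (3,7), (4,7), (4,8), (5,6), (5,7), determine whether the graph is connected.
Yes (BFS from 1 visits [1, 6, 7, 3, 5, 4, 2, 8] — all 8 vertices reached)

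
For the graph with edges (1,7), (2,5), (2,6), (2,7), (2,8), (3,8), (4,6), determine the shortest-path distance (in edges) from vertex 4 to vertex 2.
2 (path: 4 -> 6 -> 2, 2 edges)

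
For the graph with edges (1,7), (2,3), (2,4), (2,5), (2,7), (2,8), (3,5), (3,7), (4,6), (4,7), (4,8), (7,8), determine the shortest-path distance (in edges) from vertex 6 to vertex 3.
3 (path: 6 -> 4 -> 2 -> 3, 3 edges)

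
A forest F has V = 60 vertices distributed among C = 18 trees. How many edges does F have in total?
42 (Each of the 18 component trees on V_i vertices has V_i - 1 edges; summing gives V - C = 60 - 18 = 42)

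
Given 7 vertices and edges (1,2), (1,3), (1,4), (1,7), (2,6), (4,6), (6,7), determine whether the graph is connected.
No, it has 2 components: {1, 2, 3, 4, 6, 7}, {5}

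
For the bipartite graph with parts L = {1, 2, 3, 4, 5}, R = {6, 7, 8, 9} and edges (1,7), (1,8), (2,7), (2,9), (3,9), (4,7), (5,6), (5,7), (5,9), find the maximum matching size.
4 (matching: (1,8), (2,9), (4,7), (5,6); upper bound min(|L|,|R|) = min(5,4) = 4)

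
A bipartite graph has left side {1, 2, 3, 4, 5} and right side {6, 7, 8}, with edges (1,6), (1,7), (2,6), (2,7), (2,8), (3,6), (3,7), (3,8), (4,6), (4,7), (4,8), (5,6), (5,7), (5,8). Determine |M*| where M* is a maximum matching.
3 (matching: (1,7), (2,8), (3,6); upper bound min(|L|,|R|) = min(5,3) = 3)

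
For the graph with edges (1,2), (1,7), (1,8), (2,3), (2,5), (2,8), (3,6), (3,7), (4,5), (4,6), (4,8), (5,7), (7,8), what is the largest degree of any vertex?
4 (attained at vertices 2, 7, 8)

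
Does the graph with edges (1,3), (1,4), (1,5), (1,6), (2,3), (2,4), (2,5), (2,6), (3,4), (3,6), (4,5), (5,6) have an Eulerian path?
Yes — and in fact it has an Eulerian circuit (the graph is connected and all 6 vertices have even degree)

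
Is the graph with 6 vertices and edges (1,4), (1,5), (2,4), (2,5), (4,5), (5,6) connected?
No, it has 2 components: {1, 2, 4, 5, 6}, {3}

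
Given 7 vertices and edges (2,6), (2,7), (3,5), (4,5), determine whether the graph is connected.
No, it has 3 components: {1}, {2, 6, 7}, {3, 4, 5}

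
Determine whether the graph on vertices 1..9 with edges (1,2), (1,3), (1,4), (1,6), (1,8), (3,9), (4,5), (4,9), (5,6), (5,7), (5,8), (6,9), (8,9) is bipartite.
Yes. Partition: {1, 5, 9}, {2, 3, 4, 6, 7, 8}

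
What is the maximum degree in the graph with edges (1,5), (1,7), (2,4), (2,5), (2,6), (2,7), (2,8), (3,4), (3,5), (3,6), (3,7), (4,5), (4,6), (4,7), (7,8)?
5 (attained at vertices 2, 4, 7)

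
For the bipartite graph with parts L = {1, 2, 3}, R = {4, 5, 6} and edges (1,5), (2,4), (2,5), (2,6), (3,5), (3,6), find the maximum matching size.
3 (matching: (1,5), (2,4), (3,6); upper bound min(|L|,|R|) = min(3,3) = 3)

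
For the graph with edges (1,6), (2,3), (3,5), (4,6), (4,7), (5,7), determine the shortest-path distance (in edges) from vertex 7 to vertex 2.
3 (path: 7 -> 5 -> 3 -> 2, 3 edges)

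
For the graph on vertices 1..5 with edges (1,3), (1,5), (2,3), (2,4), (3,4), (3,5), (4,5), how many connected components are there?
1 (components: {1, 2, 3, 4, 5})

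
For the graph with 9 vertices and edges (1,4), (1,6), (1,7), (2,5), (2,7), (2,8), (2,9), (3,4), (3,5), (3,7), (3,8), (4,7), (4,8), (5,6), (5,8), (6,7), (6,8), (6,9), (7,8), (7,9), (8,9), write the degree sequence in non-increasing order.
[7, 7, 5, 4, 4, 4, 4, 4, 3] (degrees: deg(1)=3, deg(2)=4, deg(3)=4, deg(4)=4, deg(5)=4, deg(6)=5, deg(7)=7, deg(8)=7, deg(9)=4)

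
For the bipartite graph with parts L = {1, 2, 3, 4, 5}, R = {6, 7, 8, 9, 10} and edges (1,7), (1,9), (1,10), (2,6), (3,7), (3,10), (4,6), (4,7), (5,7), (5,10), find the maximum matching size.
4 (matching: (1,9), (2,6), (3,10), (4,7); upper bound min(|L|,|R|) = min(5,5) = 5)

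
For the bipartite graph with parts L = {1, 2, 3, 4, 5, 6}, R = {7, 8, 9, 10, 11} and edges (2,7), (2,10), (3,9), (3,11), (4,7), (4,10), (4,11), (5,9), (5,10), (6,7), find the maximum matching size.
4 (matching: (2,10), (3,11), (4,7), (5,9); upper bound min(|L|,|R|) = min(6,5) = 5)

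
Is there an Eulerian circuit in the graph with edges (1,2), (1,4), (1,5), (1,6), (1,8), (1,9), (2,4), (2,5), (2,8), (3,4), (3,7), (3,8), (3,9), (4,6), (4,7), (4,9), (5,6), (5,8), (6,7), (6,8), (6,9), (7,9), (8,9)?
Yes (the graph is connected and all 9 vertices have even degree)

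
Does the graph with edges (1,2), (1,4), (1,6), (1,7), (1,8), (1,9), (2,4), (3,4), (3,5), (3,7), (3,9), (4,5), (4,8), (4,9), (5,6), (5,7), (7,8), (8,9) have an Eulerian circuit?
Yes (the graph is connected and all 9 vertices have even degree)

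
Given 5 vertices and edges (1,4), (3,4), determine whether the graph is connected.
No, it has 3 components: {1, 3, 4}, {2}, {5}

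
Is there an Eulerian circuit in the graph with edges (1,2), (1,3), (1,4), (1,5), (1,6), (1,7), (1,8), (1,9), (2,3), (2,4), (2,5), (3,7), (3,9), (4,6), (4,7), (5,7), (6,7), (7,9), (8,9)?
No (2 vertices have odd degree: {5, 6}; Eulerian circuit requires 0)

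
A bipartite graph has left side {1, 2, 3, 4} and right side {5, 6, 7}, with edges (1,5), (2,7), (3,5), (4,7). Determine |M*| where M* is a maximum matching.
2 (matching: (1,5), (2,7); upper bound min(|L|,|R|) = min(4,3) = 3)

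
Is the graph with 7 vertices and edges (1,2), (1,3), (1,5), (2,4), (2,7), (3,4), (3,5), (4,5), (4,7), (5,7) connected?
No, it has 2 components: {1, 2, 3, 4, 5, 7}, {6}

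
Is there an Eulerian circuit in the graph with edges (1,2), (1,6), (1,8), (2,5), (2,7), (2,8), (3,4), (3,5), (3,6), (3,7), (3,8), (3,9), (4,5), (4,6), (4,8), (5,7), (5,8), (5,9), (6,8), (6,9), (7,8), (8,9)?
No (2 vertices have odd degree: {1, 6}; Eulerian circuit requires 0)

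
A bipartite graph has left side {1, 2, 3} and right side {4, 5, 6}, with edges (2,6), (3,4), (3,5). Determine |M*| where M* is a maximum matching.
2 (matching: (2,6), (3,5); upper bound min(|L|,|R|) = min(3,3) = 3)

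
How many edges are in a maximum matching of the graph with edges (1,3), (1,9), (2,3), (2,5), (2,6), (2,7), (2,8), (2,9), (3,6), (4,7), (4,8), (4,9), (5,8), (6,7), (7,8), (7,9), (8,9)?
4 (matching: (1,9), (2,5), (4,8), (6,7); upper bound floor(n/2) = floor(9/2) = 4)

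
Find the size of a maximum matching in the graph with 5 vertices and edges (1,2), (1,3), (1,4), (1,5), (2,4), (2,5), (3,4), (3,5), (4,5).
2 (matching: (1,4), (2,5); upper bound floor(n/2) = floor(5/2) = 2)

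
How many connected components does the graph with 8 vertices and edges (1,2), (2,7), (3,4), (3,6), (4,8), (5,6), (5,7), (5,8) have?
1 (components: {1, 2, 3, 4, 5, 6, 7, 8})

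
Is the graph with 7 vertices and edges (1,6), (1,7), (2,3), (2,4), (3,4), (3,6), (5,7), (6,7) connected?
Yes (BFS from 1 visits [1, 6, 7, 3, 5, 2, 4] — all 7 vertices reached)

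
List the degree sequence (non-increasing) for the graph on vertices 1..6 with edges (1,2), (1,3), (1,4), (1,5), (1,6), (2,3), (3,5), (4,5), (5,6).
[5, 4, 3, 2, 2, 2] (degrees: deg(1)=5, deg(2)=2, deg(3)=3, deg(4)=2, deg(5)=4, deg(6)=2)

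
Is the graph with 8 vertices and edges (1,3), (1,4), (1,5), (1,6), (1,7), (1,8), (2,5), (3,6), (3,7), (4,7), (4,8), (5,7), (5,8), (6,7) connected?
Yes (BFS from 1 visits [1, 3, 4, 5, 6, 7, 8, 2] — all 8 vertices reached)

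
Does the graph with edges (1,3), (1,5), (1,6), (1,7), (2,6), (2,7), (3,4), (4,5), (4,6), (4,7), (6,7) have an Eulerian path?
Yes — and in fact it has an Eulerian circuit (the graph is connected and all 7 vertices have even degree)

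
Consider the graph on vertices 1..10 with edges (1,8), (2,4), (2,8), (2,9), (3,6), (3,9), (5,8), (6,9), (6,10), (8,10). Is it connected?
No, it has 2 components: {1, 2, 3, 4, 5, 6, 8, 9, 10}, {7}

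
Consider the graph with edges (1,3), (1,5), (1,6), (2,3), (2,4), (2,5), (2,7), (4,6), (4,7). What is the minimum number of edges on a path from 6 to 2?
2 (path: 6 -> 4 -> 2, 2 edges)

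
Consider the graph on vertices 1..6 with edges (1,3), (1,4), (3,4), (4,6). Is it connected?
No, it has 3 components: {1, 3, 4, 6}, {2}, {5}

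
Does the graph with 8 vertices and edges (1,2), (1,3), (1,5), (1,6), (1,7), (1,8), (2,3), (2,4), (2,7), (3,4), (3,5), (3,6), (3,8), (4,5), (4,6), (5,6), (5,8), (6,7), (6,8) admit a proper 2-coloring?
No (odd cycle of length 3: 5 -> 1 -> 3 -> 5)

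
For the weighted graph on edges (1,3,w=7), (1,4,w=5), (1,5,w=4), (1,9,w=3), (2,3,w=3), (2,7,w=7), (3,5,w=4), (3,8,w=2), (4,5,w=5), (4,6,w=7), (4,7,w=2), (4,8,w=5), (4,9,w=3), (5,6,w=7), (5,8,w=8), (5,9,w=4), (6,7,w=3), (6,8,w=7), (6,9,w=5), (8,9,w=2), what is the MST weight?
22 (MST edges: (1,5,w=4), (1,9,w=3), (2,3,w=3), (3,8,w=2), (4,7,w=2), (4,9,w=3), (6,7,w=3), (8,9,w=2); sum of weights 4 + 3 + 3 + 2 + 2 + 3 + 3 + 2 = 22)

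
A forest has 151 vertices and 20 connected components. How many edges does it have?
131 (Each of the 20 component trees on V_i vertices has V_i - 1 edges; summing gives V - C = 151 - 20 = 131)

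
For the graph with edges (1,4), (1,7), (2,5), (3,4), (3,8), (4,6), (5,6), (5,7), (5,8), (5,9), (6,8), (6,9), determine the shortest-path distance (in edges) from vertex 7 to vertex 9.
2 (path: 7 -> 5 -> 9, 2 edges)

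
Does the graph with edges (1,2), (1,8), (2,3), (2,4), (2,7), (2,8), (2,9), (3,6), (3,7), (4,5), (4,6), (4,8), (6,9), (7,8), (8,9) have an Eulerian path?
No (6 vertices have odd degree: {3, 5, 6, 7, 8, 9}; Eulerian path requires 0 or 2)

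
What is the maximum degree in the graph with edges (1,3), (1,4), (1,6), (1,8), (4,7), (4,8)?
4 (attained at vertex 1)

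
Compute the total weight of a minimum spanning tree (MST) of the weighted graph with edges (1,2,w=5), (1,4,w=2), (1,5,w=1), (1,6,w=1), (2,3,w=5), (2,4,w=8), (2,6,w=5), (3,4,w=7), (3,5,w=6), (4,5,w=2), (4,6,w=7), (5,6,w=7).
14 (MST edges: (1,2,w=5), (1,4,w=2), (1,5,w=1), (1,6,w=1), (2,3,w=5); sum of weights 5 + 2 + 1 + 1 + 5 = 14)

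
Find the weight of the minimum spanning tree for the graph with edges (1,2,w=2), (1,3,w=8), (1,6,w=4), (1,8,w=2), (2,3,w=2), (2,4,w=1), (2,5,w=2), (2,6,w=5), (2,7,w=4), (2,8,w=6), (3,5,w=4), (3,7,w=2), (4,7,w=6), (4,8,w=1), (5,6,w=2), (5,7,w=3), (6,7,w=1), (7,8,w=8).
11 (MST edges: (1,2,w=2), (2,3,w=2), (2,4,w=1), (2,5,w=2), (3,7,w=2), (4,8,w=1), (6,7,w=1); sum of weights 2 + 2 + 1 + 2 + 2 + 1 + 1 = 11)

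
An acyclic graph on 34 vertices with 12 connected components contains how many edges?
22 (Each of the 12 component trees on V_i vertices has V_i - 1 edges; summing gives V - C = 34 - 12 = 22)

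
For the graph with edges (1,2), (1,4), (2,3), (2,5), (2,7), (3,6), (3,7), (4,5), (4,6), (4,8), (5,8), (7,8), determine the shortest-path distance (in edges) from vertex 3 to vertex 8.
2 (path: 3 -> 7 -> 8, 2 edges)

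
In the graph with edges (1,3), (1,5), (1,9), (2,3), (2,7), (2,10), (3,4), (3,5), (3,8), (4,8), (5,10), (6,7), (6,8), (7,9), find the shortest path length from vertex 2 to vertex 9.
2 (path: 2 -> 7 -> 9, 2 edges)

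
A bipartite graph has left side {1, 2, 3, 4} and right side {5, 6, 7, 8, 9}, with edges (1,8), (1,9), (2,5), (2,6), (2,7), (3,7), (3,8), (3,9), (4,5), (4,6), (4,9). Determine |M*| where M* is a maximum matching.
4 (matching: (1,9), (2,7), (3,8), (4,6); upper bound min(|L|,|R|) = min(4,5) = 4)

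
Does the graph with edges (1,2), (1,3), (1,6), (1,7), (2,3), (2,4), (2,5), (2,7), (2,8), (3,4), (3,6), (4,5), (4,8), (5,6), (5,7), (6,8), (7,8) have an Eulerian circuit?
Yes (the graph is connected and all 8 vertices have even degree)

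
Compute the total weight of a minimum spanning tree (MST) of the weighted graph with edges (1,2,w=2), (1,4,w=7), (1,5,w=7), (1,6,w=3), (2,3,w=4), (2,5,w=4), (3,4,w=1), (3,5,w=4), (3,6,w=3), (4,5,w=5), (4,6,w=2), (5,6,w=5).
12 (MST edges: (1,2,w=2), (1,6,w=3), (2,5,w=4), (3,4,w=1), (4,6,w=2); sum of weights 2 + 3 + 4 + 1 + 2 = 12)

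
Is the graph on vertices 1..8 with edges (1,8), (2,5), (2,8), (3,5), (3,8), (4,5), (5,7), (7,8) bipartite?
Yes. Partition: {1, 2, 3, 4, 6, 7}, {5, 8}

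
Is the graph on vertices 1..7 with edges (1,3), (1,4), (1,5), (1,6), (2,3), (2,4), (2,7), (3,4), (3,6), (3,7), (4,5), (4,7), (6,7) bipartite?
No (odd cycle of length 3: 3 -> 1 -> 4 -> 3)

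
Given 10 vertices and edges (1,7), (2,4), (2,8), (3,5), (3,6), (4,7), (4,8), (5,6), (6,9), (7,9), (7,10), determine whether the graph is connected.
Yes (BFS from 1 visits [1, 7, 4, 9, 10, 2, 8, 6, 3, 5] — all 10 vertices reached)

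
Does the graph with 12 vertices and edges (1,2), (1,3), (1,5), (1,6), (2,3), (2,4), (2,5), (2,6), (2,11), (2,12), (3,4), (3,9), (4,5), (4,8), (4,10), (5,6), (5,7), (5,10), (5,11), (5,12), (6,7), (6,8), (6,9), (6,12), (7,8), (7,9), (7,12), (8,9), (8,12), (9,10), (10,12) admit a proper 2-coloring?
No (odd cycle of length 3: 6 -> 1 -> 2 -> 6)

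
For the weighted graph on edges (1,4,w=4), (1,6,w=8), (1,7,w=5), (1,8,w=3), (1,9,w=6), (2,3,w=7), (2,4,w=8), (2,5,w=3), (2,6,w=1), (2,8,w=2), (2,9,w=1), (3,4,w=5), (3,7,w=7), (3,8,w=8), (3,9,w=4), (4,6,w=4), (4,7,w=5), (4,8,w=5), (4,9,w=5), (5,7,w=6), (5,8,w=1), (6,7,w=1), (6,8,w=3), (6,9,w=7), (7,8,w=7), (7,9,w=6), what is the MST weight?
17 (MST edges: (1,4,w=4), (1,8,w=3), (2,6,w=1), (2,8,w=2), (2,9,w=1), (3,9,w=4), (5,8,w=1), (6,7,w=1); sum of weights 4 + 3 + 1 + 2 + 1 + 4 + 1 + 1 = 17)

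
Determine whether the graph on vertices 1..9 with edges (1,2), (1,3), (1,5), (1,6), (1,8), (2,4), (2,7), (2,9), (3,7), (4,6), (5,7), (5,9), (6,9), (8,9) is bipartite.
Yes. Partition: {1, 4, 7, 9}, {2, 3, 5, 6, 8}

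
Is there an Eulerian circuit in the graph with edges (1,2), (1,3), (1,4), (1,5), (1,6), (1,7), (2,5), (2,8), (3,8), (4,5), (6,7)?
No (2 vertices have odd degree: {2, 5}; Eulerian circuit requires 0)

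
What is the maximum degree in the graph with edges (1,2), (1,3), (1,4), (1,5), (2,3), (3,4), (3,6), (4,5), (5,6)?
4 (attained at vertices 1, 3)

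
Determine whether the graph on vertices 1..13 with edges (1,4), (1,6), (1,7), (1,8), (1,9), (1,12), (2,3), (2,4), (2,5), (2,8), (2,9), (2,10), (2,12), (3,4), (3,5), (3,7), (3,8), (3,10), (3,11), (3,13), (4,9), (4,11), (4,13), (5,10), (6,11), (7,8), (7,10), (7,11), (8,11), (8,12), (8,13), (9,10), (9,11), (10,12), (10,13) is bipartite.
No (odd cycle of length 3: 4 -> 1 -> 9 -> 4)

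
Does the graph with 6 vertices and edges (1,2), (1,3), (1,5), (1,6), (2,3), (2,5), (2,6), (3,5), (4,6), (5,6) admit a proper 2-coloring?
No (odd cycle of length 3: 2 -> 1 -> 5 -> 2)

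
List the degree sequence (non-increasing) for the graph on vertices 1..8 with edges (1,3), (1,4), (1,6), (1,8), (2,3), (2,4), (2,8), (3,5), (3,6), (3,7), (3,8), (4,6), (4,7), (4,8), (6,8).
[6, 5, 5, 4, 4, 3, 2, 1] (degrees: deg(1)=4, deg(2)=3, deg(3)=6, deg(4)=5, deg(5)=1, deg(6)=4, deg(7)=2, deg(8)=5)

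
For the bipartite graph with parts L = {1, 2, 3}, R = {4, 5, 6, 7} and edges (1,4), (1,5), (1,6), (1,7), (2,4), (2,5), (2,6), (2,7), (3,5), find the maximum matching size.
3 (matching: (1,7), (2,6), (3,5); upper bound min(|L|,|R|) = min(3,4) = 3)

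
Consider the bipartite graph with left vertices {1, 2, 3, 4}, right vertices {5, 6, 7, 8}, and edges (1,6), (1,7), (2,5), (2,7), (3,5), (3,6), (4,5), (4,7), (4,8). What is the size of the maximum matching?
4 (matching: (1,7), (2,5), (3,6), (4,8); upper bound min(|L|,|R|) = min(4,4) = 4)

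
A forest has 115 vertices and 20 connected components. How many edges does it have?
95 (Each of the 20 component trees on V_i vertices has V_i - 1 edges; summing gives V - C = 115 - 20 = 95)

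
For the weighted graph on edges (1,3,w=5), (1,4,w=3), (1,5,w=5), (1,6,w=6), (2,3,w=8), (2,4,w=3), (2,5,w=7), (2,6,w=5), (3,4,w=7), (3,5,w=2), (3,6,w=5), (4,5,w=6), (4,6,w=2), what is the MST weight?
15 (MST edges: (1,3,w=5), (1,4,w=3), (2,4,w=3), (3,5,w=2), (4,6,w=2); sum of weights 5 + 3 + 3 + 2 + 2 = 15)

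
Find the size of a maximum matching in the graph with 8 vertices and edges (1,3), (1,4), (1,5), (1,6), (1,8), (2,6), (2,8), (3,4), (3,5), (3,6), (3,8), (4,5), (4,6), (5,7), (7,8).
4 (matching: (1,4), (2,8), (3,6), (5,7); upper bound floor(n/2) = floor(8/2) = 4)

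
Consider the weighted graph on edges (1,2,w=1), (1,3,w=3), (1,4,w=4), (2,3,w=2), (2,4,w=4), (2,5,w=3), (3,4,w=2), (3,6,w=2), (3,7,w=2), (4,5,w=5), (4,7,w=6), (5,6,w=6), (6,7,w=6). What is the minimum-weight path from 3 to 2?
2 (path: 3 -> 2; weights 2 = 2)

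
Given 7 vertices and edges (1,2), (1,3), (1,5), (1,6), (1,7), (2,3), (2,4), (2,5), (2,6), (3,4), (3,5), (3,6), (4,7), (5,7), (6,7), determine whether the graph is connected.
Yes (BFS from 1 visits [1, 2, 3, 5, 6, 7, 4] — all 7 vertices reached)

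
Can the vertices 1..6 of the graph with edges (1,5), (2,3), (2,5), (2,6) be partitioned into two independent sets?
Yes. Partition: {1, 2, 4}, {3, 5, 6}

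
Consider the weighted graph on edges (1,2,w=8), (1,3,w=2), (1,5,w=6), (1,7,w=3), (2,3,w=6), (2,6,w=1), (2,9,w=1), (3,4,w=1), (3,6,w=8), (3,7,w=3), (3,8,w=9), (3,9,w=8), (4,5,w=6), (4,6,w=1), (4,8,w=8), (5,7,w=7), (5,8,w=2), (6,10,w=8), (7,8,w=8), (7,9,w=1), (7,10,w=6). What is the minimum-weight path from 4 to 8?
8 (path: 4 -> 8; weights 8 = 8)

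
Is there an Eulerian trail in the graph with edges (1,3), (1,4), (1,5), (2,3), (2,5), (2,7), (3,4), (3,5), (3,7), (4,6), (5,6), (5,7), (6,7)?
No (6 vertices have odd degree: {1, 2, 3, 4, 5, 6}; Eulerian path requires 0 or 2)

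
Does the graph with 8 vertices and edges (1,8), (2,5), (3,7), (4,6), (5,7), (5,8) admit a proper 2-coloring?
Yes. Partition: {1, 3, 4, 5}, {2, 6, 7, 8}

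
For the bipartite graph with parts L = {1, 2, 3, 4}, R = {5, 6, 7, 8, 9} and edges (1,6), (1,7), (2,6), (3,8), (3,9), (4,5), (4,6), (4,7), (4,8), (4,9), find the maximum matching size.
4 (matching: (1,7), (2,6), (3,9), (4,8); upper bound min(|L|,|R|) = min(4,5) = 4)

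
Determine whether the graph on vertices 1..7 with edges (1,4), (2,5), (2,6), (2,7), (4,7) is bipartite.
Yes. Partition: {1, 3, 5, 6, 7}, {2, 4}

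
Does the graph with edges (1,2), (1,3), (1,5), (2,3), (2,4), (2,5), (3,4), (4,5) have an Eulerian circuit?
No (4 vertices have odd degree: {1, 3, 4, 5}; Eulerian circuit requires 0)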